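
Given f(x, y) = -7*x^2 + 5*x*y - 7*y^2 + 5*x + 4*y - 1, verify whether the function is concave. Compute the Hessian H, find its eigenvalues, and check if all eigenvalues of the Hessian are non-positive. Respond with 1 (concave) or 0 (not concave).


The Hessian of f(x,y) = -7*x^2 + 5*x*y - 7*y^2 + 5*x + 4*y - 1 is:
H = [[-14, 5], [5, -14]]
Trace = -14 - 14 = -28
Determinant = -14*-14 - (5)^2 = 171
Discriminant = (-28)^2 - 4*171 = 100.0
Eigenvalues: lambda_1 = -19.0, lambda_2 = -9.0
The function is concave.

1


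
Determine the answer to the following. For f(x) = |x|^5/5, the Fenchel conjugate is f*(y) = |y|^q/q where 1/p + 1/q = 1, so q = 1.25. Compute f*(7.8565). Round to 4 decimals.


The conjugate exponent q satisfies 1/p + 1/q = 1.
p = 5, so q = 5/(5 - 1) = 1.25
|y|^q = 7.8565^1.25 = 13.1534
f*(7.8565) = 13.1534 / 1.25 = 10.5227


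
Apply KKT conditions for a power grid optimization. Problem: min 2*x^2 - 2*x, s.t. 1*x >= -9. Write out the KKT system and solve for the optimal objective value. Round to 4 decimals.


Step 1: Try lambda = 0 (constraint inactive).
Stationarity: 2*2*x - 2 = 0
x* = 2/(2*2) = 0.5
Check constraint: 1*0.5 = 0.5 >= -9 -- satisfied.
Step 2: Compute optimal value.
f(x*) = 2*0.5^2 - 2*0.5 = -0.5


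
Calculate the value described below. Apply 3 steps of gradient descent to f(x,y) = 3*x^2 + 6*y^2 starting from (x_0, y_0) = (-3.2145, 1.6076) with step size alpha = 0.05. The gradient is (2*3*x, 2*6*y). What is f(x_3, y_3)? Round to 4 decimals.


Gradient descent on f(x,y) = 3*x^2 + 6*y^2.
Starting point: (-3.2145, 1.6076), alpha = 0.05
Step 1: grad_x = 2*3*-3.2145 = -19.287, grad_y = 2*6*1.6076 = 19.2912
  x_1 = -3.2145 - 0.05*-19.287 = -2.2502
  y_1 = 1.6076 - 0.05*19.2912 = 0.643
Step 2: grad_x = 2*3*-2.2502 = -13.5009, grad_y = 2*6*0.643 = 7.7165
  x_2 = -2.2502 - 0.05*-13.5009 = -1.5751
  y_2 = 0.643 - 0.05*7.7165 = 0.2572
Step 3: grad_x = 2*3*-1.5751 = -9.4506, grad_y = 2*6*0.2572 = 3.0866
  x_3 = -1.5751 - 0.05*-9.4506 = -1.1026
  y_3 = 0.2572 - 0.05*3.0866 = 0.1029
f(-1.1026, 0.1029) = 3*(-1.1026)^2 + 6*0.1029^2 = 3.7105


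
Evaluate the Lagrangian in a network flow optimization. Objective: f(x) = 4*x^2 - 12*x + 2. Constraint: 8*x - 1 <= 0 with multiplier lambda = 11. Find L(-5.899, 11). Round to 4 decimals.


Step 1: Evaluate f(x).
f(-5.899) = 4*(-5.899)^2 - 12*(-5.899) + 2 = 211.9808
Step 2: Evaluate g(x).
g(-5.899) = 8*-5.899 - 1 = -48.192
Step 3: Compute Lagrangian.
L = 211.9808 + 11*-48.192 = -318.1312


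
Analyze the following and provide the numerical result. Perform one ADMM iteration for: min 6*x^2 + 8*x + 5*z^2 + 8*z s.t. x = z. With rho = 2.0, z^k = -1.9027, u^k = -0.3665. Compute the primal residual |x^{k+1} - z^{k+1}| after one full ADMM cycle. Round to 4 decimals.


ADMM iteration with rho = 2.0, z^k = -1.9027, u^k = -0.3665
Step 1: x-update.
Minimize 6*x^2 + 8*x + (2.0/2)*(x + 1.9027 - 0.3665)^2
FOC: (2*6 + 2.0)*x = -8 + 2.0*(-1.9027 + 0.3665)
x^{k+1} = -0.7909
Step 2: z-update.
Minimize 5*z^2 + 8*z + (2.0/2)*(-0.7909 - z - 0.3665)^2
FOC: (2*5 + 2.0)*z = -8 + 2.0*(-0.7909 - 0.3665)
z^{k+1} = -0.8596
Step 3: u-update.
u^{k+1} = -0.3665 - 0.7909 + 0.8596 = -0.2978
Step 4: Primal residual = |-0.7909 + 0.8596| = 0.0687


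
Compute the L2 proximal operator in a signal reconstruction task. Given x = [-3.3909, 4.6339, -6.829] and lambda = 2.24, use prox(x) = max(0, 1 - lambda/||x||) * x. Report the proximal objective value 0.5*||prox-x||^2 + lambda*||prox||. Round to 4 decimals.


Step 1: Compute ||x||.
||x|| = 8.9222
Step 2: Compute scaling factor.
scale = max(0, 1 - 2.24/8.9222) = 0.7489
Step 3: prox(x) = [-2.5396, 3.4705, -5.1145]
||prox(x)|| = 6.6822
Step 4: Proximal objective.
0.5*||prox-x||^2 = 2.5088
lambda*||prox|| = 14.9681
Total = 17.477


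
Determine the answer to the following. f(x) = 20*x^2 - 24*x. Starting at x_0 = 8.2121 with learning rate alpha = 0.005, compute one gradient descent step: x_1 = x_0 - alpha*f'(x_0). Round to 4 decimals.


We compute the gradient at x_0 and apply the update.
f'(x) = 40*x - 24
f'(8.2121) = 40*8.2121 - 24 = 304.484
x_1 = 8.2121 - 0.005*304.484 = 6.6897


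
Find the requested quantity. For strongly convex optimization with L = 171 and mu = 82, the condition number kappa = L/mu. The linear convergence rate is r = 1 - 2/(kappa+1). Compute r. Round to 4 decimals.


Step 1: Compute the condition number.
kappa = L/mu = 171/82 = 2.0854
Step 2: Compute the convergence rate.
r = 1 - 2/(kappa + 1) = 1 - 2*mu/(L + mu) = (L - mu)/(L + mu) = 89/253 = 0.3518


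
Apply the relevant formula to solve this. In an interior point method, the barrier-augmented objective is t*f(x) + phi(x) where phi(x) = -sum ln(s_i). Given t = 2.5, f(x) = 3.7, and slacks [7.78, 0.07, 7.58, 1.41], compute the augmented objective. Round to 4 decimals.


Step 1: Compute log-barrier.
ln values: [2.0516, -2.6593, 2.0255, 0.3436]
phi = -(2.0516 - 2.6593 + 2.0255 + 0.3436) = -1.7614
Step 2: Compute augmented objective.
t*f(x) = 2.5*3.7 = 9.25
Total = 9.25 - 1.7614 = 7.4886


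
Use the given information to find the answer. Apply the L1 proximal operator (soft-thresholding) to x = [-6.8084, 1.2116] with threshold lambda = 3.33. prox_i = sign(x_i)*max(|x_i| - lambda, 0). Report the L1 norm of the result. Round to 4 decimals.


Soft-thresholding with lambda = 3.33:
prox(-6.8084) = sign(-6.8084)*max(|-6.8084| - 3.33, 0) = -3.4784
prox(1.2116) = sign(1.2116)*max(|1.2116| - 3.33, 0) = 0.0
prox(x) = [-3.4784, 0.0]
||prox(x)||_1 = 3.4784 + 0.0 = 3.4784


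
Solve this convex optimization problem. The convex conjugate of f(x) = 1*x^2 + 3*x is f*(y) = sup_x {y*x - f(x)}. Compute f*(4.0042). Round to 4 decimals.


f*(y) = sup_x {y*x - a*x^2 - b*x} = sup_x {(y-b)*x - a*x^2}
FOC: (y - b) - 2a*x = 0 => x* = (y - b)/(2a)
x* = (4.0042 - 3)/(2*1) = 0.5021
f*(4.0042) = (y-b)^2/(4a) = (4.0042 - 3)^2/(4*1)
= 1.0084/4 = 0.2521


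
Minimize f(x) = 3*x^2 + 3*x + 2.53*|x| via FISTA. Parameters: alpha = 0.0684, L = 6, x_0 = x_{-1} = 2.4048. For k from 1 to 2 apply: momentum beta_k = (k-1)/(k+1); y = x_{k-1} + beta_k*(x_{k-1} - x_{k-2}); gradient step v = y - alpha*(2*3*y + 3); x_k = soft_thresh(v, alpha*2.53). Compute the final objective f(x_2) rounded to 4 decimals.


FISTA on f(x) = 3*x^2 + 3*x + 2.53*|x|
L = 6, alpha = 0.0684
Iteration 1: beta = 0.0, y = 2.4048 + 0.0*(2.4048 - 2.4048) = 2.4048
  grad(y) = 17.4288, v = y - alpha*grad = 1.2127
  prox(v) = soft_thresh(1.2127, 0.1731) = 1.0396
Iteration 2: beta = 0.3333, y = 1.0396 + 0.3333*(1.0396 - 2.4048) = 0.5846
  grad(y) = 6.5073, v = y - alpha*grad = 0.1395
  prox(v) = soft_thresh(0.1395, 0.1731) = 0.0
f(x_2) = 3*0.0^2 + 3*0.0 + 2.53*|0.0| = 0.0


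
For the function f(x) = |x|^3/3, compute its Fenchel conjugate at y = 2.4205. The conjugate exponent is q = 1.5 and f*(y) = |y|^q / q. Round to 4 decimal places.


The conjugate exponent q satisfies 1/p + 1/q = 1.
p = 3, so q = 3/(3 - 1) = 1.5
|y|^q = 2.4205^1.5 = 3.7658
f*(2.4205) = 3.7658 / 1.5 = 2.5105


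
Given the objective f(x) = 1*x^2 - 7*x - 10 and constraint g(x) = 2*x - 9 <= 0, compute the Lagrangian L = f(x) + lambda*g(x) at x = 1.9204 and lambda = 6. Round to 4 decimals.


Step 1: Evaluate f(x).
f(1.9204) = 1*1.9204^2 - 7*1.9204 - 10 = -19.7549
Step 2: Evaluate g(x).
g(1.9204) = 2*1.9204 - 9 = -5.1592
Step 3: Compute Lagrangian.
L = -19.7549 + 6*-5.1592 = -50.7101


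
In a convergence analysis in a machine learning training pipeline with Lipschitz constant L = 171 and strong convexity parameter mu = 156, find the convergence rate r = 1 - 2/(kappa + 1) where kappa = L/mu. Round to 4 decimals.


Step 1: Compute the condition number.
kappa = L/mu = 171/156 = 1.0962
Step 2: Compute the convergence rate.
r = 1 - 2/(kappa + 1) = 1 - 2*mu/(L + mu) = (L - mu)/(L + mu) = 15/327 = 0.0459


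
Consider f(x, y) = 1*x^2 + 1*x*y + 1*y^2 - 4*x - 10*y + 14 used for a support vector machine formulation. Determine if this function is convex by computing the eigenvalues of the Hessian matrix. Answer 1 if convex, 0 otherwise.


The Hessian of f(x,y) = 1*x^2 + 1*x*y + 1*y^2 - 4*x - 10*y + 14 is:
H = [[2, 1], [1, 2]]
Trace = 2 + 2 = 4
Determinant = 2*2 - (1)^2 = 3
Discriminant = (4)^2 - 4*3 = 4.0
Eigenvalues: lambda_1 = 1.0, lambda_2 = 3.0
The function is convex.

1


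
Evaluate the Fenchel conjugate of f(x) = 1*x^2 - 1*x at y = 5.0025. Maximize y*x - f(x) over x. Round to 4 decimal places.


f*(y) = sup_x {y*x - a*x^2 - b*x} = sup_x {(y-b)*x - a*x^2}
FOC: (y - b) - 2a*x = 0 => x* = (y - b)/(2a)
x* = (5.0025 + 1)/(2*1) = 3.0013
f*(5.0025) = (y-b)^2/(4a) = (5.0025 + 1)^2/(4*1)
= 36.03/4 = 9.0075


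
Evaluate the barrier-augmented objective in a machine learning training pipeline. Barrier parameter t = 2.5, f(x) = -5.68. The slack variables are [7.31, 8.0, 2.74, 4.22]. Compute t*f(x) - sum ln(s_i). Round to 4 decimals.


Step 1: Compute log-barrier.
ln values: [1.9892, 2.0794, 1.008, 1.4398]
phi = -(1.9892 + 2.0794 + 1.008 + 1.4398) = -6.5165
Step 2: Compute augmented objective.
t*f(x) = 2.5*-5.68 = -14.2
Total = -14.2 - 6.5165 = -20.7165


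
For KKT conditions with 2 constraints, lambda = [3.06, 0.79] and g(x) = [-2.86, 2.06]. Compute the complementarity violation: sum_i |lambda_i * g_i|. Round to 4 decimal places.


KKT complementary slackness check:
lambda_1 * g_1 = 3.06 * -2.86 = -8.7516
lambda_2 * g_2 = 0.79 * 2.06 = 1.6274
Total violation = 8.7516 + 1.6274 = 10.379


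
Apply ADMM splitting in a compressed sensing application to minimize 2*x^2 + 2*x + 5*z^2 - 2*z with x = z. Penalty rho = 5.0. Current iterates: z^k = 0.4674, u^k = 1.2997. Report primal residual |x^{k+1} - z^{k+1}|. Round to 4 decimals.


ADMM iteration with rho = 5.0, z^k = 0.4674, u^k = 1.2997
Step 1: x-update.
Minimize 2*x^2 + 2*x + (5.0/2)*(x - 0.4674 + 1.2997)^2
FOC: (2*2 + 5.0)*x = -2 + 5.0*(0.4674 - 1.2997)
x^{k+1} = -0.6846
Step 2: z-update.
Minimize 5*z^2 - 2*z + (5.0/2)*(-0.6846 - z + 1.2997)^2
FOC: (2*5 + 5.0)*z = 2 + 5.0*(-0.6846 + 1.2997)
z^{k+1} = 0.3384
Step 3: u-update.
u^{k+1} = 1.2997 - 0.6846 - 0.3384 = 0.2767
Step 4: Primal residual = |-0.6846 - 0.3384| = 1.023


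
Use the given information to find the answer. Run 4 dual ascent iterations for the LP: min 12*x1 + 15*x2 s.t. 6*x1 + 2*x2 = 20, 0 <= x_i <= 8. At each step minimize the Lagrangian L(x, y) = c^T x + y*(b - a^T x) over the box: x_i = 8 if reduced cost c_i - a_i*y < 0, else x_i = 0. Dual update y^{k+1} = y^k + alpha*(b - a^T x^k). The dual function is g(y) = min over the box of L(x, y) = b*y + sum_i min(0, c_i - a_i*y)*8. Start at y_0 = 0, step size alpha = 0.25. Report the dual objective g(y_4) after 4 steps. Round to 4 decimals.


Dual ascent for LP: min 12*x1 + 15*x2, 6*x1 + 2*x2 = 20, 0 <= x_i <= 8
Step 1: y^k = 0.0, reduced costs: (12.0, 15.0)
  x^k = (0.0, 0.0), subgradient = b - a^T x = 20.0
  y^{k+1} = 0.0 + 0.25*20.0 = 5.0
Step 2: y^k = 5.0, reduced costs: (-18.0, 5.0)
  x^k = (8.0, 0.0), subgradient = b - a^T x = -28.0
  y^{k+1} = 5.0 + 0.25*-28.0 = -2.0
Step 3: y^k = -2.0, reduced costs: (24.0, 19.0)
  x^k = (0.0, 0.0), subgradient = b - a^T x = 20.0
  y^{k+1} = -2.0 + 0.25*20.0 = 3.0
Step 4: y^k = 3.0, reduced costs: (-6.0, 9.0)
  x^k = (8.0, 0.0), subgradient = b - a^T x = -28.0
  y^{k+1} = 3.0 + 0.25*-28.0 = -4.0
Dual objective at y_4 = -4.0: reduced costs (36.0, 23.0), box minimizer x = (0.0, 0.0)
g(y_4) = b*y + (c1 - a1*y)*x1 + (c2 - a2*y)*x2 = 20*(-4.0) + 36.0*0.0 + 23.0*0.0 = -80.0 + 0.0 + 0.0 = -80.0


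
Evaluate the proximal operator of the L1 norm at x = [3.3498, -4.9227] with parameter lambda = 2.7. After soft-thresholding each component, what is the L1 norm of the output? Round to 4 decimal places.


Soft-thresholding with lambda = 2.7:
prox(3.3498) = sign(3.3498)*max(|3.3498| - 2.7, 0) = 0.6498
prox(-4.9227) = sign(-4.9227)*max(|-4.9227| - 2.7, 0) = -2.2227
prox(x) = [0.6498, -2.2227]
||prox(x)||_1 = 0.6498 + 2.2227 = 2.8725


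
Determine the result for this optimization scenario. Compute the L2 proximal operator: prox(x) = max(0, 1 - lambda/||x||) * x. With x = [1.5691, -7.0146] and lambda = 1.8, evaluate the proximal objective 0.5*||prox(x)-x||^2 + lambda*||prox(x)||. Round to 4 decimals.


Step 1: Compute ||x||.
||x|| = 7.188
Step 2: Compute scaling factor.
scale = max(0, 1 - 1.8/7.188) = 0.7496
Step 3: prox(x) = [1.1762, -5.258]
||prox(x)|| = 5.388
Step 4: Proximal objective.
0.5*||prox-x||^2 = 1.62
lambda*||prox|| = 9.6984
Total = 11.3183


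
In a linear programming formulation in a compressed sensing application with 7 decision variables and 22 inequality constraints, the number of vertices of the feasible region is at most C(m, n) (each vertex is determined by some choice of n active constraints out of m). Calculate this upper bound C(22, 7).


Each vertex corresponds to some choice of n active constraints out of m, so the number of vertices is at most C(m, n) = m! / (n!(m-n)!).
m = 22, n = 7
Numerator: 22 * 21 * 20 * 19 * 18 * 17 * 16
Denominator: 7! = 5040
C(22, 7) = 170544


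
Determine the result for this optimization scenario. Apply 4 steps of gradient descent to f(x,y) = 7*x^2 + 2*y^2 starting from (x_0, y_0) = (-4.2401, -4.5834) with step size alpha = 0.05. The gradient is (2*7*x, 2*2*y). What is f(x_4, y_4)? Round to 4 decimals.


Gradient descent on f(x,y) = 7*x^2 + 2*y^2.
Starting point: (-4.2401, -4.5834), alpha = 0.05
Step 1: grad_x = 2*7*-4.2401 = -59.3614, grad_y = 2*2*-4.5834 = -18.3336
  x_1 = -4.2401 - 0.05*-59.3614 = -1.272
  y_1 = -4.5834 - 0.05*-18.3336 = -3.6667
Step 2: grad_x = 2*7*-1.272 = -17.8084, grad_y = 2*2*-3.6667 = -14.6669
  x_2 = -1.272 - 0.05*-17.8084 = -0.3816
  y_2 = -3.6667 - 0.05*-14.6669 = -2.9334
Step 3: grad_x = 2*7*-0.3816 = -5.3425, grad_y = 2*2*-2.9334 = -11.7335
  x_3 = -0.3816 - 0.05*-5.3425 = -0.1145
  y_3 = -2.9334 - 0.05*-11.7335 = -2.3467
Step 4: grad_x = 2*7*-0.1145 = -1.6028, grad_y = 2*2*-2.3467 = -9.3868
  x_4 = -0.1145 - 0.05*-1.6028 = -0.0343
  y_4 = -2.3467 - 0.05*-9.3868 = -1.8774
f(-0.0343, -1.8774) = 7*(-0.0343)^2 + 2*(-1.8774)^2 = 7.0572


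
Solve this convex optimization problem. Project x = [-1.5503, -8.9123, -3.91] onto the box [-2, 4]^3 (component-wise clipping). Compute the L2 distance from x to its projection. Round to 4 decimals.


Project each component onto [-2, 4].
clip(-1.5503) = -1.5503, clip(-8.9123) = -2.0, clip(-3.91) = -2.0
Projection = [-1.5503, -2.0, -2.0]
Squared diffs: [0.0, 47.7799, 3.6481]
Distance = sqrt(51.428) = 7.1713


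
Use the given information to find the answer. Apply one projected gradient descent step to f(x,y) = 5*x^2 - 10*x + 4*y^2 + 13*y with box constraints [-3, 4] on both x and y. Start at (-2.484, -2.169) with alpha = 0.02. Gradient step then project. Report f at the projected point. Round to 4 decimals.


Step 1: Compute gradient at (-2.484, -2.169).
grad_x = 2*5*-2.484 - 10 = -34.84
grad_y = 2*4*-2.169 + 13 = -4.352
Step 2: Gradient step.
x_raw = -2.484 - 0.02*-34.84 = -1.7872
y_raw = -2.169 - 0.02*-4.352 = -2.082
Step 3: Project onto [-3, 4].
x_proj = clip(-1.7872) = -1.7872
y_proj = clip(-2.082) = -2.082
Step 4: Evaluate f.
f(-1.7872, -2.082) = 24.1152


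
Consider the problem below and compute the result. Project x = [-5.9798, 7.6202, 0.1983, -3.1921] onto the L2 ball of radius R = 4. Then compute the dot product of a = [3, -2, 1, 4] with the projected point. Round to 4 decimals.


Step 1: Compute ||x|| (intermediates to 6 decimals).
||x|| = sqrt((-5.9798)^2 + 7.6202^2 + 0.1983^2 + (-3.1921)^2) = 10.2007
Step 2: Project.
Since ||x|| > R, scale = R/||x|| = 4/10.2007 = 0.39213, proj(x) = scale * x
proj(x) = [-2.344859, 2.988109, 0.077759, -1.251718]
Step 3: Dot product.
a^T * proj(x) = 3*(-2.344859) - 2*2.988109 + 1*0.077759 + 4*(-1.251718) = -17.9399


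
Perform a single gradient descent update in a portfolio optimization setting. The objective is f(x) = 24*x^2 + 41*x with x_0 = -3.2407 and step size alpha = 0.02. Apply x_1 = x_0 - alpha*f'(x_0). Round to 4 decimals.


We compute the gradient at x_0 and apply the update.
f'(x) = 48*x + 41
f'(-3.2407) = 48*-3.2407 + 41 = -114.5536
x_1 = -3.2407 - 0.02*-114.5536 = -0.9496


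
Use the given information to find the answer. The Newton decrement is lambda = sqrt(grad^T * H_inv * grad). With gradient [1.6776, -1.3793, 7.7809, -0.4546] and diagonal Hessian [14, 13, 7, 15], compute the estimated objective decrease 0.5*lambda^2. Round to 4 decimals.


Step 1: H is diagonal, so H^(-1) * g = [0.1198, -0.1061, 1.1116, -0.0303].
Step 2: g^T H^(-1) g = sum_i g_i^2 / H_ii
  = (1.6776)^2/14 + (-1.3793)^2/13 + (7.7809)^2/7 + (-0.4546)^2/15
  = 0.201 + 0.1463 + 8.6489 + 0.0138 = 9.0101
Step 3: Objective decrease = 0.5 * g^T H^(-1) g = 4.505


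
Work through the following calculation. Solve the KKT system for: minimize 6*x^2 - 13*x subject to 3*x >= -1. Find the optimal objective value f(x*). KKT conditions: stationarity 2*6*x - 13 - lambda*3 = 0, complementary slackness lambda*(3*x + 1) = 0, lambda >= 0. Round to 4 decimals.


Step 1: Try lambda = 0 (constraint inactive).
Stationarity: 2*6*x - 13 = 0
x* = 13/(2*6) = 13/12 = 1.0833 (rounded; the exact value 13/12 is used below)
Check constraint: 3*1.0833 = 3.2499 >= -1 -- satisfied.
Step 2: Compute optimal value.
f(x*) = 6*(13/12)^2 - 13*(13/12) = -7.0417


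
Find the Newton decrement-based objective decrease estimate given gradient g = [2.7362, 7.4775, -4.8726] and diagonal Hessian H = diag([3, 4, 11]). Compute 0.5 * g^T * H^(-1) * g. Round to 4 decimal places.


Step 1: H is diagonal, so H^(-1) * g = [0.9121, 1.8694, -0.443].
Step 2: g^T H^(-1) g = sum_i g_i^2 / H_ii
  = (2.7362)^2/3 + (7.4775)^2/4 + (-4.8726)^2/11
  = 2.4956 + 13.9783 + 2.1584 = 18.6322
Step 3: Objective decrease = 0.5 * g^T H^(-1) g = 9.3161


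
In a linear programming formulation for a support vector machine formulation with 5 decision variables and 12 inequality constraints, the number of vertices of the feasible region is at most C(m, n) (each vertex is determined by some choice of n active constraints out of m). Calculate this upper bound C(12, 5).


Each vertex corresponds to some choice of n active constraints out of m, so the number of vertices is at most C(m, n) = m! / (n!(m-n)!).
m = 12, n = 5
Numerator: 12 * 11 * 10 * 9 * 8
Denominator: 5! = 120
C(12, 5) = 792


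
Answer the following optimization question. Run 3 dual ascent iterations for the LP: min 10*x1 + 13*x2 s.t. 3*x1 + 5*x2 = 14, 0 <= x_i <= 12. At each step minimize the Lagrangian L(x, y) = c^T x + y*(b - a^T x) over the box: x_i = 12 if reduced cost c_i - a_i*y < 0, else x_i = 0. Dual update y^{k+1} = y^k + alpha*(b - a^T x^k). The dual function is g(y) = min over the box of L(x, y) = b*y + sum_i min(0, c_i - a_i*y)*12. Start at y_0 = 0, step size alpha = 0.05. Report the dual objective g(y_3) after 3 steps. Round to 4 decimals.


Dual ascent for LP: min 10*x1 + 13*x2, 3*x1 + 5*x2 = 14, 0 <= x_i <= 12
Step 1: y^k = 0.0, reduced costs: (10.0, 13.0)
  x^k = (0.0, 0.0), subgradient = b - a^T x = 14.0
  y^{k+1} = 0.0 + 0.05*14.0 = 0.7
Step 2: y^k = 0.7, reduced costs: (7.9, 9.5)
  x^k = (0.0, 0.0), subgradient = b - a^T x = 14.0
  y^{k+1} = 0.7 + 0.05*14.0 = 1.4
Step 3: y^k = 1.4, reduced costs: (5.8, 6.0)
  x^k = (0.0, 0.0), subgradient = b - a^T x = 14.0
  y^{k+1} = 1.4 + 0.05*14.0 = 2.1
Dual objective at y_3 = 2.1: reduced costs (3.7, 2.5), box minimizer x = (0.0, 0.0)
g(y_3) = b*y + (c1 - a1*y)*x1 + (c2 - a2*y)*x2 = 14*2.1 + 3.7*0.0 + 2.5*0.0 = 29.4 + 0.0 + 0.0 = 29.4


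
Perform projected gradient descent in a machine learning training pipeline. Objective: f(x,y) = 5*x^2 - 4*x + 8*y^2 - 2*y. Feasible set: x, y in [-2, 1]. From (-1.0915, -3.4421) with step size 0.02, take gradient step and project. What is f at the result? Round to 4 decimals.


Step 1: Compute gradient at (-1.0915, -3.4421).
grad_x = 2*5*-1.0915 - 4 = -14.915
grad_y = 2*8*-3.4421 - 2 = -57.0736
Step 2: Gradient step.
x_raw = -1.0915 - 0.02*-14.915 = -0.7932
y_raw = -3.4421 - 0.02*-57.0736 = -2.3006
Step 3: Project onto [-2, 1].
x_proj = clip(-0.7932) = -0.7932
y_proj = clip(-2.3006) = -2.0
Step 4: Evaluate f.
f(-0.7932, -2.0) = 42.3186


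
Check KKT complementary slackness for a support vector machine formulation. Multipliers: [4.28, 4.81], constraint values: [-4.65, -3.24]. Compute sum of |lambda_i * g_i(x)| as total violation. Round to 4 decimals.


KKT complementary slackness check:
lambda_1 * g_1 = 4.28 * -4.65 = -19.902
lambda_2 * g_2 = 4.81 * -3.24 = -15.5844
Total violation = 19.902 + 15.5844 = 35.4864


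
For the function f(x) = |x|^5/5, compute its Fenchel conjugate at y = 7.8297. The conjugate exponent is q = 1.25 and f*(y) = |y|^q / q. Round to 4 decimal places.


The conjugate exponent q satisfies 1/p + 1/q = 1.
p = 5, so q = 5/(5 - 1) = 1.25
|y|^q = 7.8297^1.25 = 13.0973
f*(7.8297) = 13.0973 / 1.25 = 10.4778


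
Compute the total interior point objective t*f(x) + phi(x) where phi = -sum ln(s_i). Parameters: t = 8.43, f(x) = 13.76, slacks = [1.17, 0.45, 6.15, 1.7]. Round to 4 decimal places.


Step 1: Compute log-barrier.
ln values: [0.157, -0.7985, 1.8165, 0.5306]
phi = -(0.157 - 0.7985 + 1.8165 + 0.5306) = -1.7056
Step 2: Compute augmented objective.
t*f(x) = 8.43*13.76 = 115.9968
Total = 115.9968 - 1.7056 = 114.2912


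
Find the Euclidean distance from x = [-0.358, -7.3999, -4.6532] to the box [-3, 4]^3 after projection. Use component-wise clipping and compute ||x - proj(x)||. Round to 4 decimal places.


Project each component onto [-3, 4].
clip(-0.358) = -0.358, clip(-7.3999) = -3.0, clip(-4.6532) = -3.0
Projection = [-0.358, -3.0, -3.0]
Squared diffs: [0.0, 19.3591, 2.7331]
Distance = sqrt(22.0922) = 4.7002


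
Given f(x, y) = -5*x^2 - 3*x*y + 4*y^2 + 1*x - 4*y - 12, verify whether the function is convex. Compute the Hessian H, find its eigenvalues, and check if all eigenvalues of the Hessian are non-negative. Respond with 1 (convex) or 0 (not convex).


The Hessian of f(x,y) = -5*x^2 - 3*x*y + 4*y^2 + 1*x - 4*y - 12 is:
H = [[-10, -3], [-3, 8]]
Trace = -10 + 8 = -2
Determinant = -10*8 - (-3)^2 = -89
Discriminant = (-2)^2 - 4*-89 = 360.0
Eigenvalues: lambda_1 = -10.4868, lambda_2 = 8.4868
The function is not convex.

0


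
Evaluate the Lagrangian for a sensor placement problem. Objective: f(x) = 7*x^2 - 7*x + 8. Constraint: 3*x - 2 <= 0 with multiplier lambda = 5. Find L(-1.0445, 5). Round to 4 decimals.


Step 1: Evaluate f(x).
f(-1.0445) = 7*(-1.0445)^2 - 7*(-1.0445) + 8 = 22.9484
Step 2: Evaluate g(x).
g(-1.0445) = 3*-1.0445 - 2 = -5.1335
Step 3: Compute Lagrangian.
L = 22.9484 + 5*-5.1335 = -2.7191


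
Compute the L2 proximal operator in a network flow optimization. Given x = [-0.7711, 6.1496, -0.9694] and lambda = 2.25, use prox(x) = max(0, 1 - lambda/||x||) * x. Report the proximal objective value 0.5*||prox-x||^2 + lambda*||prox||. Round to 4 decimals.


Step 1: Compute ||x||.
||x|| = 6.2731
Step 2: Compute scaling factor.
scale = max(0, 1 - 2.25/6.2731) = 0.6413
Step 3: prox(x) = [-0.4945, 3.9439, -0.6217]
||prox(x)|| = 4.0231
Step 4: Proximal objective.
0.5*||prox-x||^2 = 2.5313
lambda*||prox|| = 9.052
Total = 11.5832


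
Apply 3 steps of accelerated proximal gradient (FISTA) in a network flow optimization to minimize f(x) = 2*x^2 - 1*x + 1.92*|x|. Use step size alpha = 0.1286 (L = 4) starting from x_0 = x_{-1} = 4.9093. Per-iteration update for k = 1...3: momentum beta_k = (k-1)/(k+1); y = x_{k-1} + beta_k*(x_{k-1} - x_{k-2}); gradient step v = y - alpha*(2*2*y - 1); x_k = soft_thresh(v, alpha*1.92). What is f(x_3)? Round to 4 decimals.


FISTA on f(x) = 2*x^2 - 1*x + 1.92*|x|
L = 4, alpha = 0.1286
Iteration 1: beta = 0.0, y = 4.9093 + 0.0*(4.9093 - 4.9093) = 4.9093
  grad(y) = 18.6372, v = y - alpha*grad = 2.5126
  prox(v) = soft_thresh(2.5126, 0.2469) = 2.2656
Iteration 2: beta = 0.3333, y = 2.2656 + 0.3333*(2.2656 - 4.9093) = 1.3844
  grad(y) = 4.5377, v = y - alpha*grad = 0.8009
  prox(v) = soft_thresh(0.8009, 0.2469) = 0.554
Iteration 3: beta = 0.5, y = 0.554 + 0.5*(0.554 - 2.2656) = -0.3019
  grad(y) = -2.2075, v = y - alpha*grad = -0.018
  prox(v) = soft_thresh(-0.018, 0.2469) = 0.0
f(x_3) = 2*0.0^2 - 1*0.0 + 1.92*|0.0| = 0.0


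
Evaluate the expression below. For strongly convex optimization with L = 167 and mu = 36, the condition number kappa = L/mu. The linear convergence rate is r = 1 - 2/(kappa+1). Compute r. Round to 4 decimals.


Step 1: Compute the condition number.
kappa = L/mu = 167/36 = 4.6389
Step 2: Compute the convergence rate.
r = 1 - 2/(kappa + 1) = 1 - 2*mu/(L + mu) = (L - mu)/(L + mu) = 131/203 = 0.6453


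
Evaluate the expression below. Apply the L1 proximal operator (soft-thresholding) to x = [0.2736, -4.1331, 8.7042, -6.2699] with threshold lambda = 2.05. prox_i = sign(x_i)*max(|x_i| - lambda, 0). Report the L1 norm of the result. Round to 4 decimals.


Soft-thresholding with lambda = 2.05:
prox(0.2736) = sign(0.2736)*max(|0.2736| - 2.05, 0) = 0.0
prox(-4.1331) = sign(-4.1331)*max(|-4.1331| - 2.05, 0) = -2.0831
prox(8.7042) = sign(8.7042)*max(|8.7042| - 2.05, 0) = 6.6542
prox(-6.2699) = sign(-6.2699)*max(|-6.2699| - 2.05, 0) = -4.2199
prox(x) = [0.0, -2.0831, 6.6542, -4.2199]
||prox(x)||_1 = 0.0 + 2.0831 + 6.6542 + 4.2199 = 12.9572


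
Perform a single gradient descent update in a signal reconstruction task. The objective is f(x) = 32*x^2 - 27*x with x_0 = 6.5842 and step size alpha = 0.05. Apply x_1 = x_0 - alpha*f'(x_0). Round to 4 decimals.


We compute the gradient at x_0 and apply the update.
f'(x) = 64*x - 27
f'(6.5842) = 64*6.5842 - 27 = 394.3888
x_1 = 6.5842 - 0.05*394.3888 = -13.1352


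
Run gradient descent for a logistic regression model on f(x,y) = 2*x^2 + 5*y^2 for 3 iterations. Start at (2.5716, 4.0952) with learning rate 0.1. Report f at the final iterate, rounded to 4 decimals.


Gradient descent on f(x,y) = 2*x^2 + 5*y^2.
Starting point: (2.5716, 4.0952), alpha = 0.1
Step 1: grad_x = 2*2*2.5716 = 10.2864, grad_y = 2*5*4.0952 = 40.952
  x_1 = 2.5716 - 0.1*10.2864 = 1.543
  y_1 = 4.0952 - 0.1*40.952 = 0.0
Step 2: grad_x = 2*2*1.543 = 6.1718, grad_y = 2*5*0.0 = 0.0
  x_2 = 1.543 - 0.1*6.1718 = 0.9258
  y_2 = 0.0 - 0.1*0.0 = 0.0
Step 3: grad_x = 2*2*0.9258 = 3.7031, grad_y = 2*5*0.0 = 0.0
  x_3 = 0.9258 - 0.1*3.7031 = 0.5555
  y_3 = 0.0 - 0.1*0.0 = 0.0
f(0.5555, 0.0) = 2*0.5555^2 + 5*0.0^2 = 0.6171


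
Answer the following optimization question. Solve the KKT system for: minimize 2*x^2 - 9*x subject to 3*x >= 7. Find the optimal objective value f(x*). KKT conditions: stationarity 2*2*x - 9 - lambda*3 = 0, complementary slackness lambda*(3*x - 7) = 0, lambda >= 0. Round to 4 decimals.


Step 1: Try lambda = 0 (constraint inactive).
x_unc = 9/(2*2) = 2.25
Check: 3*2.25 = 6.75 < 7 -- violated!
Step 2: Constraint must be active: 3*x = 7
x* = 7/3 = 2.3333 (rounded; the exact value 7/3 is used below)
lambda = (2*2*(7/3) - 9)/3 = 0.1111
Step 3: Compute optimal value.
f(x*) = 2*(7/3)^2 - 9*(7/3) = -10.1111


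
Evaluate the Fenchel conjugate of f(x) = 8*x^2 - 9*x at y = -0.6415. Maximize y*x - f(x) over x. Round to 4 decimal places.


f*(y) = sup_x {y*x - a*x^2 - b*x} = sup_x {(y-b)*x - a*x^2}
FOC: (y - b) - 2a*x = 0 => x* = (y - b)/(2a)
x* = (-0.6415 + 9)/(2*8) = 0.5224
f*(-0.6415) = (y-b)^2/(4a) = (-0.6415 + 9)^2/(4*8)
= 69.8645/32 = 2.1833


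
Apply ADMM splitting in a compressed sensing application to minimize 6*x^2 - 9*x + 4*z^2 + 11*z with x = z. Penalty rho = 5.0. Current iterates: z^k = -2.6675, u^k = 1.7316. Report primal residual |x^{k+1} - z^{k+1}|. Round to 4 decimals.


ADMM iteration with rho = 5.0, z^k = -2.6675, u^k = 1.7316
Step 1: x-update.
Minimize 6*x^2 - 9*x + (5.0/2)*(x + 2.6675 + 1.7316)^2
FOC: (2*6 + 5.0)*x = 9 + 5.0*(-2.6675 - 1.7316)
x^{k+1} = -0.7644
Step 2: z-update.
Minimize 4*z^2 + 11*z + (5.0/2)*(-0.7644 - z + 1.7316)^2
FOC: (2*4 + 5.0)*z = -11 + 5.0*(-0.7644 + 1.7316)
z^{k+1} = -0.4742
Step 3: u-update.
u^{k+1} = 1.7316 - 0.7644 + 0.4742 = 1.4413
Step 4: Primal residual = |-0.7644 + 0.4742| = 0.2903


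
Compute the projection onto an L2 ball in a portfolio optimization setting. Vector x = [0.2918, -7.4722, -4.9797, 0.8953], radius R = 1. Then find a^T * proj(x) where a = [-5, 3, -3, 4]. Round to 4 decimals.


Step 1: Compute ||x|| (intermediates to 6 decimals).
||x|| = sqrt(0.2918^2 + (-7.4722)^2 + (-4.9797)^2 + 0.8953^2) = 9.028726
Step 2: Project.
Since ||x|| > R, scale = R/||x|| = 1/9.028726 = 0.110758, proj(x) = scale * x
proj(x) = [0.032319, -0.827606, -0.551542, 0.099162]
Step 3: Dot product.
a^T * proj(x) = -5*0.032319 + 3*(-0.827606) - 3*(-0.551542) + 4*0.099162 = -0.5931


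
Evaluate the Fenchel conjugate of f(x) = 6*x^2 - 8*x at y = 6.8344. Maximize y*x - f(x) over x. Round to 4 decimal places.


f*(y) = sup_x {y*x - a*x^2 - b*x} = sup_x {(y-b)*x - a*x^2}
FOC: (y - b) - 2a*x = 0 => x* = (y - b)/(2a)
x* = (6.8344 + 8)/(2*6) = 1.2362
f*(6.8344) = (y-b)^2/(4a) = (6.8344 + 8)^2/(4*6)
= 220.0594/24 = 9.1691


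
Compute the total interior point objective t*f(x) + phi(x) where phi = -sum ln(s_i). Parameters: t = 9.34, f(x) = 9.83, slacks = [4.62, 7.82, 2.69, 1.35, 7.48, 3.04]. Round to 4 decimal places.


Step 1: Compute log-barrier.
ln values: [1.5304, 2.0567, 0.9895, 0.3001, 2.0122, 1.1119]
phi = -(1.5304 + 2.0567 + 0.9895 + 0.3001 + 2.0122 + 1.1119) = -8.0008
Step 2: Compute augmented objective.
t*f(x) = 9.34*9.83 = 91.8122
Total = 91.8122 - 8.0008 = 83.8114


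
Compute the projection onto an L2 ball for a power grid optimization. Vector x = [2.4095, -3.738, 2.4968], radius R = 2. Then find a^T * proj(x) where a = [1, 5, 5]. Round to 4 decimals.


Step 1: Compute ||x|| (intermediates to 6 decimals).
||x|| = sqrt(2.4095^2 + (-3.738)^2 + 2.4968^2) = 5.10023
Step 2: Project.
Since ||x|| > R, scale = R/||x|| = 2/5.10023 = 0.392139, proj(x) = scale * x
proj(x) = [0.944859, -1.465816, 0.979093]
Step 3: Dot product.
a^T * proj(x) = 1*0.944859 + 5*(-1.465816) + 5*0.979093 = -1.4888


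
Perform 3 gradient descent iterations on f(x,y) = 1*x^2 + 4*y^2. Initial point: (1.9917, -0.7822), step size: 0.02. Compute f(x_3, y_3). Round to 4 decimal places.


Gradient descent on f(x,y) = 1*x^2 + 4*y^2.
Starting point: (1.9917, -0.7822), alpha = 0.02
Step 1: grad_x = 2*1*1.9917 = 3.9834, grad_y = 2*4*-0.7822 = -6.2576
  x_1 = 1.9917 - 0.02*3.9834 = 1.912
  y_1 = -0.7822 - 0.02*-6.2576 = -0.657
Step 2: grad_x = 2*1*1.912 = 3.8241, grad_y = 2*4*-0.657 = -5.2564
  x_2 = 1.912 - 0.02*3.8241 = 1.8356
  y_2 = -0.657 - 0.02*-5.2564 = -0.5519
Step 3: grad_x = 2*1*1.8356 = 3.6711, grad_y = 2*4*-0.5519 = -4.4154
  x_3 = 1.8356 - 0.02*3.6711 = 1.7621
  y_3 = -0.5519 - 0.02*-4.4154 = -0.4636
f(1.7621, -0.4636) = 1*1.7621^2 + 4*(-0.4636)^2 = 3.9648


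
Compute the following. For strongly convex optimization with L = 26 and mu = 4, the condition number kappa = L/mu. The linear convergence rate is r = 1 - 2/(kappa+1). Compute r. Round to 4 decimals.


Step 1: Compute the condition number.
kappa = L/mu = 26/4 = 6.5
Step 2: Compute the convergence rate.
r = 1 - 2/(kappa + 1) = 1 - 2*mu/(L + mu) = (L - mu)/(L + mu) = 22/30 = 0.7333


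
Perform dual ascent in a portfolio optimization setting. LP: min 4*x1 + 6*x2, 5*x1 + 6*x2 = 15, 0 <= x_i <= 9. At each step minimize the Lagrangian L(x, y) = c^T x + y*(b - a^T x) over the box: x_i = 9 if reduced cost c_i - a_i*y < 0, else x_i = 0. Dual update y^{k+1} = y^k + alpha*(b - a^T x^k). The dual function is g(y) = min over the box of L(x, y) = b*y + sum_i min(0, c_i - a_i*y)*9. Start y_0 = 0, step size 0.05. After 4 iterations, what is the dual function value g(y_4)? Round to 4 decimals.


Dual ascent for LP: min 4*x1 + 6*x2, 5*x1 + 6*x2 = 15, 0 <= x_i <= 9
Step 1: y^k = 0.0, reduced costs: (4.0, 6.0)
  x^k = (0.0, 0.0), subgradient = b - a^T x = 15.0
  y^{k+1} = 0.0 + 0.05*15.0 = 0.75
Step 2: y^k = 0.75, reduced costs: (0.25, 1.5)
  x^k = (0.0, 0.0), subgradient = b - a^T x = 15.0
  y^{k+1} = 0.75 + 0.05*15.0 = 1.5
Step 3: y^k = 1.5, reduced costs: (-3.5, -3.0)
  x^k = (9.0, 9.0), subgradient = b - a^T x = -84.0
  y^{k+1} = 1.5 + 0.05*-84.0 = -2.7
Step 4: y^k = -2.7, reduced costs: (17.5, 22.2)
  x^k = (0.0, 0.0), subgradient = b - a^T x = 15.0
  y^{k+1} = -2.7 + 0.05*15.0 = -1.95
Dual objective at y_4 = -1.95: reduced costs (13.75, 17.7), box minimizer x = (0.0, 0.0)
g(y_4) = b*y + (c1 - a1*y)*x1 + (c2 - a2*y)*x2 = 15*(-1.95) + 13.75*0.0 + 17.7*0.0 = -29.25 + 0.0 + 0.0 = -29.25


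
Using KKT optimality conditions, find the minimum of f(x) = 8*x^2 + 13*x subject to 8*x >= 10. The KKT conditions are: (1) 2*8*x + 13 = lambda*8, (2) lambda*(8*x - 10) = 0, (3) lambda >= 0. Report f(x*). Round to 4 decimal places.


Step 1: Try lambda = 0 (constraint inactive).
x_unc = -13/(2*8) = -0.8125
Check: 8*-0.8125 = -6.5 < 10 -- violated!
Step 2: Constraint must be active: 8*x = 10
x* = 10/8 = 1.25
lambda = (2*8*1.25 + 13)/8 = 4.125
Step 3: Compute optimal value.
f(x*) = 8*1.25^2 + 13*1.25 = 28.75


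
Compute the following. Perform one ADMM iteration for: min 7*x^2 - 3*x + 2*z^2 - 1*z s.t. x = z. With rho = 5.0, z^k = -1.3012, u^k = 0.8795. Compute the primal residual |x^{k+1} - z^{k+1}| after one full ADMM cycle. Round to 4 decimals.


ADMM iteration with rho = 5.0, z^k = -1.3012, u^k = 0.8795
Step 1: x-update.
Minimize 7*x^2 - 3*x + (5.0/2)*(x + 1.3012 + 0.8795)^2
FOC: (2*7 + 5.0)*x = 3 + 5.0*(-1.3012 - 0.8795)
x^{k+1} = -0.416
Step 2: z-update.
Minimize 2*z^2 - 1*z + (5.0/2)*(-0.416 - z + 0.8795)^2
FOC: (2*2 + 5.0)*z = 1 + 5.0*(-0.416 + 0.8795)
z^{k+1} = 0.3686
Step 3: u-update.
u^{k+1} = 0.8795 - 0.416 - 0.3686 = 0.0949
Step 4: Primal residual = |-0.416 - 0.3686| = 0.7846


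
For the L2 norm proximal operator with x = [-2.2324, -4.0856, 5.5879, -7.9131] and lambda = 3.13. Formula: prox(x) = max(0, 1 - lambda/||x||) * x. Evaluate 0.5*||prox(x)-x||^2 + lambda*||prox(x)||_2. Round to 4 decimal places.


Step 1: Compute ||x||.
||x|| = 10.7479
Step 2: Compute scaling factor.
scale = max(0, 1 - 3.13/10.7479) = 0.7088
Step 3: prox(x) = [-1.5823, -2.8958, 3.9606, -5.6087]
||prox(x)|| = 7.6179
Step 4: Proximal objective.
0.5*||prox-x||^2 = 4.8985
lambda*||prox|| = 23.844
Total = 28.7425


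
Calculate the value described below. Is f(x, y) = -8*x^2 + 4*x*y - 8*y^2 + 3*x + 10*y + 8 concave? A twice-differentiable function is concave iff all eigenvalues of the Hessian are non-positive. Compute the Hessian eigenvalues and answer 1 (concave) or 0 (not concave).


The Hessian of f(x,y) = -8*x^2 + 4*x*y - 8*y^2 + 3*x + 10*y + 8 is:
H = [[-16, 4], [4, -16]]
Trace = -16 - 16 = -32
Determinant = -16*-16 - (4)^2 = 240
Discriminant = (-32)^2 - 4*240 = 64.0
Eigenvalues: lambda_1 = -20.0, lambda_2 = -12.0
The function is concave.

1


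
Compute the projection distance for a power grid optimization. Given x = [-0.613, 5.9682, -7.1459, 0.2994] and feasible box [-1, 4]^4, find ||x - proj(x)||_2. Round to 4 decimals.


Project each component onto [-1, 4].
clip(-0.613) = -0.613, clip(5.9682) = 4.0, clip(-7.1459) = -1.0, clip(0.2994) = 0.2994
Projection = [-0.613, 4.0, -1.0, 0.2994]
Squared diffs: [0.0, 3.8738, 37.7721, 0.0]
Distance = sqrt(41.6459) = 6.4534


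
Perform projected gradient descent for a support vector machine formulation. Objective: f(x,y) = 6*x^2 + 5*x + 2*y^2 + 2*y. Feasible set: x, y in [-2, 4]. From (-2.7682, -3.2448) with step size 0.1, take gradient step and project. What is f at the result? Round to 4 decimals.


Step 1: Compute gradient at (-2.7682, -3.2448).
grad_x = 2*6*-2.7682 + 5 = -28.2184
grad_y = 2*2*-3.2448 + 2 = -10.9792
Step 2: Gradient step.
x_raw = -2.7682 - 0.1*-28.2184 = 0.0536
y_raw = -3.2448 - 0.1*-10.9792 = -2.1469
Step 3: Project onto [-2, 4].
x_proj = clip(0.0536) = 0.0536
y_proj = clip(-2.1469) = -2.0
Step 4: Evaluate f.
f(0.0536, -2.0) = 4.2855


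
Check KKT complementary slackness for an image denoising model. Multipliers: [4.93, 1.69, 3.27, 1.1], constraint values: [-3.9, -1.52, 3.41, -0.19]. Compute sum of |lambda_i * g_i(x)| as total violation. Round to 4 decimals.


KKT complementary slackness check:
lambda_1 * g_1 = 4.93 * -3.9 = -19.227
lambda_2 * g_2 = 1.69 * -1.52 = -2.5688
lambda_3 * g_3 = 3.27 * 3.41 = 11.1507
lambda_4 * g_4 = 1.1 * -0.19 = -0.209
Total violation = 19.227 + 2.5688 + 11.1507 + 0.209 = 33.1555


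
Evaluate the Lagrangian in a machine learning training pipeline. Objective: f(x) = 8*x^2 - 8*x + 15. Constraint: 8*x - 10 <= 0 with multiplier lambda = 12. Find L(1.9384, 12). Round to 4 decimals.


Step 1: Evaluate f(x).
f(1.9384) = 8*1.9384^2 - 8*1.9384 + 15 = 29.552
Step 2: Evaluate g(x).
g(1.9384) = 8*1.9384 - 10 = 5.5072
Step 3: Compute Lagrangian.
L = 29.552 + 12*5.5072 = 95.6384


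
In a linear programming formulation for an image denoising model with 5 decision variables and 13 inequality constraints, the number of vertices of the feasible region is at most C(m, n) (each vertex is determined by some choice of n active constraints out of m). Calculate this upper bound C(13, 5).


Each vertex corresponds to some choice of n active constraints out of m, so the number of vertices is at most C(m, n) = m! / (n!(m-n)!).
m = 13, n = 5
Numerator: 13 * 12 * 11 * 10 * 9
Denominator: 5! = 120
C(13, 5) = 1287


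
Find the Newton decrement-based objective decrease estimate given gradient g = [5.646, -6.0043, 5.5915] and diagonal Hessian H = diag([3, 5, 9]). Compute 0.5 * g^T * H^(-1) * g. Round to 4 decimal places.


Step 1: H is diagonal, so H^(-1) * g = [1.882, -1.2009, 0.6213].
Step 2: g^T H^(-1) g = sum_i g_i^2 / H_ii
  = (5.646)^2/3 + (-6.0043)^2/5 + (5.5915)^2/9
  = 10.6258 + 7.2103 + 3.4739 = 21.31
Step 3: Objective decrease = 0.5 * g^T H^(-1) g = 10.655


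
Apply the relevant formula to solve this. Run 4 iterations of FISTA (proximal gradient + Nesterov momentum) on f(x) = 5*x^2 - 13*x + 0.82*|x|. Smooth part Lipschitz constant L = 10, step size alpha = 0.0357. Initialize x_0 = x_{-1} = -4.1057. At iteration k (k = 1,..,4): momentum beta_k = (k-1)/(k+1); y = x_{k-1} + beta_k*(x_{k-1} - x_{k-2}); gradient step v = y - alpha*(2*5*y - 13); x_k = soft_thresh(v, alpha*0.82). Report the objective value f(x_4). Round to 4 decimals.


FISTA on f(x) = 5*x^2 - 13*x + 0.82*|x|
L = 10, alpha = 0.0357
Iteration 1: beta = 0.0, y = -4.1057 + 0.0*(-4.1057 + 4.1057) = -4.1057
  grad(y) = -54.057, v = y - alpha*grad = -2.1759
  prox(v) = soft_thresh(-2.1759, 0.0293) = -2.1466
Iteration 2: beta = 0.3333, y = -2.1466 + 0.3333*(-2.1466 + 4.1057) = -1.4936
  grad(y) = -27.9355, v = y - alpha*grad = -0.4963
  prox(v) = soft_thresh(-0.4963, 0.0293) = -0.467
Iteration 3: beta = 0.5, y = -0.467 + 0.5*(-0.467 + 2.1466) = 0.3728
  grad(y) = -9.2718, v = y - alpha*grad = 0.7038
  prox(v) = soft_thresh(0.7038, 0.0293) = 0.6746
Iteration 4: beta = 0.6, y = 0.6746 + 0.6*(0.6746 + 0.467) = 1.3595
  grad(y) = 0.5947, v = y - alpha*grad = 1.3382
  prox(v) = soft_thresh(1.3382, 0.0293) = 1.309
f(x_4) = 5*1.309^2 - 13*1.309 + 0.82*|1.309| = -7.3762


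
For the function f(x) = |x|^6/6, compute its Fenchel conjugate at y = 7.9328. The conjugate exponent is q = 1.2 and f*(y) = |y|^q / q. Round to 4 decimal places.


The conjugate exponent q satisfies 1/p + 1/q = 1.
p = 6, so q = 6/(6 - 1) = 1.2
|y|^q = 7.9328^1.2 = 12.0036
f*(7.9328) = 12.0036 / 1.2 = 10.003


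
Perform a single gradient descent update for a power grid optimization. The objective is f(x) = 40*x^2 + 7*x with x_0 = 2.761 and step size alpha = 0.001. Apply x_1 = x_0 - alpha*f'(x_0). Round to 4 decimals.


We compute the gradient at x_0 and apply the update.
f'(x) = 80*x + 7
f'(2.761) = 80*2.761 + 7 = 227.88
x_1 = 2.761 - 0.001*227.88 = 2.5331


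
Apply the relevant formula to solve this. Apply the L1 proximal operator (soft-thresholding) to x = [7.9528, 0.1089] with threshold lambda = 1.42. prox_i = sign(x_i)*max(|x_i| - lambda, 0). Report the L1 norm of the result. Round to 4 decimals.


Soft-thresholding with lambda = 1.42:
prox(7.9528) = sign(7.9528)*max(|7.9528| - 1.42, 0) = 6.5328
prox(0.1089) = sign(0.1089)*max(|0.1089| - 1.42, 0) = 0.0
prox(x) = [6.5328, 0.0]
||prox(x)||_1 = 6.5328 + 0.0 = 6.5328


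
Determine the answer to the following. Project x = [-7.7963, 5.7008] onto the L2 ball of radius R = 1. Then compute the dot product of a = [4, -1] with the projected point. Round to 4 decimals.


Step 1: Compute ||x|| (intermediates to 6 decimals).
||x|| = sqrt((-7.7963)^2 + 5.7008^2) = 9.65823
Step 2: Project.
Since ||x|| > R, scale = R/||x|| = 1/9.65823 = 0.103539, proj(x) = scale * x
proj(x) = [-0.807221, 0.590255]
Step 3: Dot product.
a^T * proj(x) = 4*(-0.807221) - 1*0.590255 = -3.8191
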